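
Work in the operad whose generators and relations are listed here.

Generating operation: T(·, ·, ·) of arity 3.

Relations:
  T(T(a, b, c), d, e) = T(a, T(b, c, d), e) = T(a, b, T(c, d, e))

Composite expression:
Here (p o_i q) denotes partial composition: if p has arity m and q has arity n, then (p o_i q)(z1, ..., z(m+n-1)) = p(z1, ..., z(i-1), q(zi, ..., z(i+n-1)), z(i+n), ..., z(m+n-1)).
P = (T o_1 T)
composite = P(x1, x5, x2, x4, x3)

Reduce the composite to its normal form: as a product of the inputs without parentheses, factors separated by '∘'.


x1 ∘ x5 ∘ x2 ∘ x4 ∘ x3

Every regrouping of T is equal, so read the x-inputs in written order.
T(x1, x5, x2) linearizes to x1 ∘ x5 ∘ x2
T(T(x1, x5, x2), x4, x3) linearizes to x1 ∘ x5 ∘ x2 ∘ x4 ∘ x3


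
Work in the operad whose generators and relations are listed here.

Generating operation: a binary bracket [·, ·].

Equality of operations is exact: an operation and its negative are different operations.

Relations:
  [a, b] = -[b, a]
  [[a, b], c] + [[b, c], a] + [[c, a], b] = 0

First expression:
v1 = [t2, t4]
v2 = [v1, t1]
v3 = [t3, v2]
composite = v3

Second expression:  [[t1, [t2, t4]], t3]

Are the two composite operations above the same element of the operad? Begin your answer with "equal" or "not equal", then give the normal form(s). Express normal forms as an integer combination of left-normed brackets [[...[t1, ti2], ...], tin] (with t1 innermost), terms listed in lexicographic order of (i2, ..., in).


equal: each reduces to [[[t1, t2], t4], t3] - [[[t1, t4], t2], t3]

The first expression, normalized: [[[t1, t2], t4], t3] - [[[t1, t4], t2], t3]
The second expression, normalized: [[[t1, t2], t4], t3] - [[[t1, t4], t2], t3]
Both agree, so they are equal.


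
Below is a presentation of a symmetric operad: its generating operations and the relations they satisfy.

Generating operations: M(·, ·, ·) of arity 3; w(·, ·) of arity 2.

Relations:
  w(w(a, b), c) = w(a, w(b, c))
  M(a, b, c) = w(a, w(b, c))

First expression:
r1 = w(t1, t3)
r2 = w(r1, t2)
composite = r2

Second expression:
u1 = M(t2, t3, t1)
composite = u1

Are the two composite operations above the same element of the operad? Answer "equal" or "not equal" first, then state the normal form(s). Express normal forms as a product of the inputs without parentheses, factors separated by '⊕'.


Reducing the first expression gives t1 ⊕ t3 ⊕ t2
Reducing the second expression gives t2 ⊕ t3 ⊕ t1
The forms do not match — not equal.

not equal — first t1 ⊕ t3 ⊕ t2, second t2 ⊕ t3 ⊕ t1


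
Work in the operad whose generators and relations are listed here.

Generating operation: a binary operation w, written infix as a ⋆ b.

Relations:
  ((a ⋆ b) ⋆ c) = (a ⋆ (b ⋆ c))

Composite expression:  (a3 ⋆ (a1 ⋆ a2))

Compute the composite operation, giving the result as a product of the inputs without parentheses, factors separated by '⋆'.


a3 ⋆ a1 ⋆ a2

Key point: w is associative — brackets drop, the a-order remains.
(a1 ⋆ a2) flattens to a1 ⋆ a2
(a3 ⋆ (a1 ⋆ a2)) flattens to a3 ⋆ a1 ⋆ a2


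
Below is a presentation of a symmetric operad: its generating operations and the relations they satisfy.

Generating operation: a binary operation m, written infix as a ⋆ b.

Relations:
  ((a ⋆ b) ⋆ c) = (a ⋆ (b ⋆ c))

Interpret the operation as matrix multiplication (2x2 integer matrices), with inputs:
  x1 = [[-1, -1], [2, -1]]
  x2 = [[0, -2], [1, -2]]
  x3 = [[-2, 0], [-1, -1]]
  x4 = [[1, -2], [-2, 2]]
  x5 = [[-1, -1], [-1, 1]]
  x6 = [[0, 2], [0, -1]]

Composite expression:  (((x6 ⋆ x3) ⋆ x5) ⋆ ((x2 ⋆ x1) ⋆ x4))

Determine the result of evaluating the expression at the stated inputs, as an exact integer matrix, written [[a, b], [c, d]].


[[-32, 48], [16, -24]]


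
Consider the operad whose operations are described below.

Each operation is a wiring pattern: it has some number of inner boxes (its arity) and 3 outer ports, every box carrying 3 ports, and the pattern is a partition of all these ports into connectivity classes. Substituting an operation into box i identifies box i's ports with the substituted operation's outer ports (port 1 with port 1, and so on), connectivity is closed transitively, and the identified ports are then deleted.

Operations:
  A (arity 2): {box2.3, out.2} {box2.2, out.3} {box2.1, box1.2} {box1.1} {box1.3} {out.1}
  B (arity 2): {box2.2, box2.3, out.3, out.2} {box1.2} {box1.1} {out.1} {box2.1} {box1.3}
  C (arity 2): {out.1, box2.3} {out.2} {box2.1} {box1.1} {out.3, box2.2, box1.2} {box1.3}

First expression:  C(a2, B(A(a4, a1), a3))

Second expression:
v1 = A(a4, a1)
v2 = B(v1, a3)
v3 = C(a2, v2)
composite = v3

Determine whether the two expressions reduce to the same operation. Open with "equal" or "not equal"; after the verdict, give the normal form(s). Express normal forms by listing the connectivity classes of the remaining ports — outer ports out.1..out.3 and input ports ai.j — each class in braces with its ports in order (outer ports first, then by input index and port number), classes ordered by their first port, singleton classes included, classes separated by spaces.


Normal form of the first expression: {out.1, out.3, a2.2, a3.2, a3.3} {out.2} {a1.1, a4.2} {a1.2} {a1.3} {a2.1} {a2.3} {a3.1} {a4.1} {a4.3}
Normal form of the second expression: {out.1, out.3, a2.2, a3.2, a3.3} {out.2} {a1.1, a4.2} {a1.2} {a1.3} {a2.1} {a2.3} {a3.1} {a4.1} {a4.3}
The forms coincide; equal.

equal; the common form is {out.1, out.3, a2.2, a3.2, a3.3} {out.2} {a1.1, a4.2} {a1.2} {a1.3} {a2.1} {a2.3} {a3.1} {a4.1} {a4.3}


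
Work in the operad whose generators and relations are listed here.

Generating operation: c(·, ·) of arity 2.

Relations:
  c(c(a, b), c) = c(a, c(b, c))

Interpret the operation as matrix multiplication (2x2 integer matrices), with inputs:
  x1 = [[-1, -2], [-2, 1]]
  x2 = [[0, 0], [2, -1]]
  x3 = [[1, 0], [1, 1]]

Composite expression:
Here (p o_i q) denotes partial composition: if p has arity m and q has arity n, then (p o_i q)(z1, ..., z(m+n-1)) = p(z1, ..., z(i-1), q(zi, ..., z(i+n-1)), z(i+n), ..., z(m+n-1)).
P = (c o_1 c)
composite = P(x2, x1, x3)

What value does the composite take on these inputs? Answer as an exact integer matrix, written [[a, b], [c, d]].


c(x2, x1) = [[0, 0], [0, -5]]
c(c(x2, x1), x3) = [[0, 0], [-5, -5]]

[[0, 0], [-5, -5]]


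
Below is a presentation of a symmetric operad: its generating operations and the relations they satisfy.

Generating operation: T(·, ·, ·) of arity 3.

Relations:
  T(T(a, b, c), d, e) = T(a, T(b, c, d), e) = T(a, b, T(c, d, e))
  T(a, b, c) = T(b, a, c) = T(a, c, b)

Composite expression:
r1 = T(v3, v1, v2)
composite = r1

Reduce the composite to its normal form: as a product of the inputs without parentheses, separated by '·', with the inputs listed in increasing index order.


v1 · v2 · v3


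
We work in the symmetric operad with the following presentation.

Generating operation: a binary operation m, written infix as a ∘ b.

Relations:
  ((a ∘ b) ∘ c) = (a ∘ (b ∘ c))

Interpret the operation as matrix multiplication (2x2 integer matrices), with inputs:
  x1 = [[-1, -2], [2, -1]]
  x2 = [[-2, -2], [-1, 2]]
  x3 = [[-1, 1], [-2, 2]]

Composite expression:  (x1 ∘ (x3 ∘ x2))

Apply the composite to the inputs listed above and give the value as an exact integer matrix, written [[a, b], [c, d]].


[[-5, -20], [0, 0]]

(x3 ∘ x2) = [[1, 4], [2, 8]]
(x1 ∘ (x3 ∘ x2)) = [[-5, -20], [0, 0]]


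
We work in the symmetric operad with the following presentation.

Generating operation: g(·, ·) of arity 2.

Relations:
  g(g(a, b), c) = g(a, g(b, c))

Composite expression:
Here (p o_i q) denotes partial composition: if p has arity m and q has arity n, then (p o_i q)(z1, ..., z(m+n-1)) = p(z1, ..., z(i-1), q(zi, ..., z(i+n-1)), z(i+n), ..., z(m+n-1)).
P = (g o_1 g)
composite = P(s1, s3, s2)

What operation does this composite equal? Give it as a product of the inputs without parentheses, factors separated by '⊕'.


s1 ⊕ s3 ⊕ s2


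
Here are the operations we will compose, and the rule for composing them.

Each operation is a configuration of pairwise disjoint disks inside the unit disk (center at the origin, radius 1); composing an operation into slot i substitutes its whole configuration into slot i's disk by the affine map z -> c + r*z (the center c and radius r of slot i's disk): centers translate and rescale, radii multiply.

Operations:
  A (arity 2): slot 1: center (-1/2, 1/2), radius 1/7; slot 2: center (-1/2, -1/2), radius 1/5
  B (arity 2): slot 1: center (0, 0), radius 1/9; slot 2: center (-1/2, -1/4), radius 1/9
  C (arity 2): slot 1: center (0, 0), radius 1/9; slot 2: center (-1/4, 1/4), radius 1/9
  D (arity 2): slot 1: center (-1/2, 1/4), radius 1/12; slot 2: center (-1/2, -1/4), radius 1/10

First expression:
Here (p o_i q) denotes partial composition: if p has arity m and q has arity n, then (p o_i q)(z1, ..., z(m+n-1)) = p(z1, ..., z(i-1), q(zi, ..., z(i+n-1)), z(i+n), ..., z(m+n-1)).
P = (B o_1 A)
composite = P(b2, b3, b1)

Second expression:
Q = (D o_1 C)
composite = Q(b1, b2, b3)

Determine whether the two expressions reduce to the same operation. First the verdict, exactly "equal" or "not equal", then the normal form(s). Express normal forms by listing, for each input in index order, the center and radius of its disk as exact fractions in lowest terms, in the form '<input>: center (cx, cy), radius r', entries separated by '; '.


Reducing the first expression gives b1: center (-1/2, -1/4), radius 1/9; b2: center (-1/18, 1/18), radius 1/63; b3: center (-1/18, -1/18), radius 1/45
Reducing the second expression gives b1: center (-1/2, 1/4), radius 1/108; b2: center (-25/48, 13/48), radius 1/108; b3: center (-1/2, -1/4), radius 1/10
The forms do not match — not equal.

not equal — first b1: center (-1/2, -1/4), radius 1/9; b2: center (-1/18, 1/18), radius 1/63; b3: center (-1/18, -1/18), radius 1/45, second b1: center (-1/2, 1/4), radius 1/108; b2: center (-25/48, 13/48), radius 1/108; b3: center (-1/2, -1/4), radius 1/10


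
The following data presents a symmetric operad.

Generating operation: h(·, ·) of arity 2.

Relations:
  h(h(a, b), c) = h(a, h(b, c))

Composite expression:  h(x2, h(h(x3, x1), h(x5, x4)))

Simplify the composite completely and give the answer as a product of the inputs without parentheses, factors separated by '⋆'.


x2 ⋆ x3 ⋆ x1 ⋆ x5 ⋆ x4

Every regrouping of h is equal, so read the x-inputs in written order.
h(x3, x1) unparenthesizes to x3 ⋆ x1
h(x5, x4) unparenthesizes to x5 ⋆ x4
h(h(x3, x1), h(x5, x4)) unparenthesizes to x3 ⋆ x1 ⋆ x5 ⋆ x4
h(x2, h(h(x3, x1), h(x5, x4))) unparenthesizes to x2 ⋆ x3 ⋆ x1 ⋆ x5 ⋆ x4


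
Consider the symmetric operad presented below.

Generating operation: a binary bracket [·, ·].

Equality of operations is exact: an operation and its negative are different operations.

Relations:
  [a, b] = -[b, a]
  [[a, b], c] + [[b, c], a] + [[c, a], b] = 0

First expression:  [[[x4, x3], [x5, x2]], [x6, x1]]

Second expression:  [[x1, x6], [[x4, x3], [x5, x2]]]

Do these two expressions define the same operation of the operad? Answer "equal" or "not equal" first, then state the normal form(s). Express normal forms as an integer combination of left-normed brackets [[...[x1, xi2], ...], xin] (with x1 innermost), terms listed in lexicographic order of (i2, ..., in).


equal; the common form is -[[[[[x1, x6], x2], x5], x3], x4] + [[[[[x1, x6], x2], x5], x4], x3] + [[[[[x1, x6], x3], x4], x2], x5] - [[[[[x1, x6], x3], x4], x5], x2] - [[[[[x1, x6], x4], x3], x2], x5] + [[[[[x1, x6], x4], x3], x5], x2] + [[[[[x1, x6], x5], x2], x3], x4] - [[[[[x1, x6], x5], x2], x4], x3]

Reducing the first expression gives -[[[[[x1, x6], x2], x5], x3], x4] + [[[[[x1, x6], x2], x5], x4], x3] + [[[[[x1, x6], x3], x4], x2], x5] - [[[[[x1, x6], x3], x4], x5], x2] - [[[[[x1, x6], x4], x3], x2], x5] + [[[[[x1, x6], x4], x3], x5], x2] + [[[[[x1, x6], x5], x2], x3], x4] - [[[[[x1, x6], x5], x2], x4], x3]
Reducing the second expression gives -[[[[[x1, x6], x2], x5], x3], x4] + [[[[[x1, x6], x2], x5], x4], x3] + [[[[[x1, x6], x3], x4], x2], x5] - [[[[[x1, x6], x3], x4], x5], x2] - [[[[[x1, x6], x4], x3], x2], x5] + [[[[[x1, x6], x4], x3], x5], x2] + [[[[[x1, x6], x5], x2], x3], x4] - [[[[[x1, x6], x5], x2], x4], x3]
The forms coincide; equal.


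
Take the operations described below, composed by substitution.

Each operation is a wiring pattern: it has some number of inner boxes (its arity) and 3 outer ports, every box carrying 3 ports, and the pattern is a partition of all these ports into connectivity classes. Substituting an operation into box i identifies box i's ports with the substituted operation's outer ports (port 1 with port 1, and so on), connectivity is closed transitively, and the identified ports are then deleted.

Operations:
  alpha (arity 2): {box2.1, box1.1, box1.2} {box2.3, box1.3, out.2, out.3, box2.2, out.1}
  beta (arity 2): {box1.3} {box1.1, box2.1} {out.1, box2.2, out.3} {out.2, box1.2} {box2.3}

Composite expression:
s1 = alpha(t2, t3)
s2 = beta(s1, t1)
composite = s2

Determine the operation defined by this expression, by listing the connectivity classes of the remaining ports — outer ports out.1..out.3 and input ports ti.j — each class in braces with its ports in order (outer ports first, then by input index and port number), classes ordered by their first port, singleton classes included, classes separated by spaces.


{out.1, out.3, t1.2} {out.2, t1.1, t2.3, t3.2, t3.3} {t1.3} {t2.1, t2.2, t3.1}

Two ports join when wires chain via beta-identified ports.
composing alpha on (t2, t3), with out.j its own outer ports: {out.1, out.2, out.3, t2.3, t3.2, t3.3} {t2.1, t2.2, t3.1}
composing beta on (t2, t3, t1), with out.j its own outer ports: {out.1, out.3, t1.2} {out.2, t1.1, t2.3, t3.2, t3.3} {t1.3} {t2.1, t2.2, t3.1}


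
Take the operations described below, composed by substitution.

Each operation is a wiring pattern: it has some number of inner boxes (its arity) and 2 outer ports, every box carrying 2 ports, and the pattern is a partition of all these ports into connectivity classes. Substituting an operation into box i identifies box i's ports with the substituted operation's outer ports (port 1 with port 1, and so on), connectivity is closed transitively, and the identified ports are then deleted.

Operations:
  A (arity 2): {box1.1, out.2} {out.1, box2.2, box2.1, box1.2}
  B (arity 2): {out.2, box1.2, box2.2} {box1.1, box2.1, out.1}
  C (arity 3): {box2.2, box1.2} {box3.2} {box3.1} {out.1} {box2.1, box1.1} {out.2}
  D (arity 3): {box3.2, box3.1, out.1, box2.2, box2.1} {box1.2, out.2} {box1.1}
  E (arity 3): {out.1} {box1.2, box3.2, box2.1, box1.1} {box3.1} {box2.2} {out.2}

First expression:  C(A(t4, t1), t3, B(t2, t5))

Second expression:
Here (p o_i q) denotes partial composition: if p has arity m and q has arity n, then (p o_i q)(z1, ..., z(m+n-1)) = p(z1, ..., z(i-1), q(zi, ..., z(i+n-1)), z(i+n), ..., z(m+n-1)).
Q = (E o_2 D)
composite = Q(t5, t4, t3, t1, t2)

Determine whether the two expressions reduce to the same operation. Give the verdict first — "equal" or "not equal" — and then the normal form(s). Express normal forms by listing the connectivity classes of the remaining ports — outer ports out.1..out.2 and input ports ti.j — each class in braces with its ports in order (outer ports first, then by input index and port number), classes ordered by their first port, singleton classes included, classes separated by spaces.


not equal — first {out.1} {out.2} {t1.1, t1.2, t3.1, t4.2} {t2.1, t5.1} {t2.2, t5.2} {t3.2, t4.1}, second {out.1} {out.2} {t1.1, t1.2, t2.2, t3.1, t3.2, t5.1, t5.2} {t2.1} {t4.1} {t4.2}

Reducing the first expression gives {out.1} {out.2} {t1.1, t1.2, t3.1, t4.2} {t2.1, t5.1} {t2.2, t5.2} {t3.2, t4.1}
Reducing the second expression gives {out.1} {out.2} {t1.1, t1.2, t2.2, t3.1, t3.2, t5.1, t5.2} {t2.1} {t4.1} {t4.2}
The normal forms differ: not equal.


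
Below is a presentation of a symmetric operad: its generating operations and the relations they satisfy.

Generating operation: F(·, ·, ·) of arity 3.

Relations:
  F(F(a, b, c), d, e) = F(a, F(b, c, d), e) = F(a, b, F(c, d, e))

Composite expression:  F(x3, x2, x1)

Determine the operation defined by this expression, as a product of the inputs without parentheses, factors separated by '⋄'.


x3 ⋄ x2 ⋄ x1

Key point: F is associative — brackets drop, the x-order remains.
F(x3, x2, x1) reduces to x3 ⋄ x2 ⋄ x1


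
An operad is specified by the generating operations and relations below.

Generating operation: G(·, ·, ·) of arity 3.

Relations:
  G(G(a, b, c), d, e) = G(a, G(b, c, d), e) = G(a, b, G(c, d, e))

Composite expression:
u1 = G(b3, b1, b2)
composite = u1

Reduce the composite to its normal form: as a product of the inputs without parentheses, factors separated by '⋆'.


b3 ⋆ b1 ⋆ b2

Associativity of G dissolves the nesting; only the b-input order survives.
G(b3, b1, b2) unparenthesizes to b3 ⋆ b1 ⋆ b2


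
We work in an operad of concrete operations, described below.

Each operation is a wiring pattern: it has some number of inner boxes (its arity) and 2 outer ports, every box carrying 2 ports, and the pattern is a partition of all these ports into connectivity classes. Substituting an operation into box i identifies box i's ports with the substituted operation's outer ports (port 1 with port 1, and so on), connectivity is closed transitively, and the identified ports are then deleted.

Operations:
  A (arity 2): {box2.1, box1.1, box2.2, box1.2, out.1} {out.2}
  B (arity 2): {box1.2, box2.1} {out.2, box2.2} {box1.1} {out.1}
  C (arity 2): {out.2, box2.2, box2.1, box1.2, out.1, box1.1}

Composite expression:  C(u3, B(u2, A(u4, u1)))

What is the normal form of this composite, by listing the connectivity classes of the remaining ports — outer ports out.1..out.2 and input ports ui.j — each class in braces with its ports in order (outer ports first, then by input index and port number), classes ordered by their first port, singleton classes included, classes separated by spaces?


{out.1, out.2, u3.1, u3.2} {u1.1, u1.2, u2.2, u4.1, u4.2} {u2.1}

Reachability decides: close wires over C-identified ports.
through A, on inputs (u4, u1): {out.1, u1.1, u1.2, u4.1, u4.2} {out.2} (out.j = stage outer ports)
through B, on inputs (u2, u4, u1): {out.1} {out.2} {u1.1, u1.2, u2.2, u4.1, u4.2} {u2.1} (out.j = stage outer ports)
through C, on inputs (u3, u2, u4, u1): {out.1, out.2, u3.1, u3.2} {u1.1, u1.2, u2.2, u4.1, u4.2} {u2.1} (out.j = stage outer ports)


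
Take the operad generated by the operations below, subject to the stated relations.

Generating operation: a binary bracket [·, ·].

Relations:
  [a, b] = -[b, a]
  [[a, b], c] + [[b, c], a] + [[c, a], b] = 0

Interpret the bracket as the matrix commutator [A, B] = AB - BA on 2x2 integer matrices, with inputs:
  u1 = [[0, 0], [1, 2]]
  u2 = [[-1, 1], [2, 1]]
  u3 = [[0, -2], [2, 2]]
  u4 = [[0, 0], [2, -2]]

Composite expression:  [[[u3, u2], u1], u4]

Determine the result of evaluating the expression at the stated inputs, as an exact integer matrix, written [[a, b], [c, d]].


[u3, u2] = [[-6, -6], [0, 6]]
[[u3, u2], u1] = [[-6, -12], [12, 6]]
[[[u3, u2], u1], u4] = [[-24, 24], [48, 24]]

[[-24, 24], [48, 24]]


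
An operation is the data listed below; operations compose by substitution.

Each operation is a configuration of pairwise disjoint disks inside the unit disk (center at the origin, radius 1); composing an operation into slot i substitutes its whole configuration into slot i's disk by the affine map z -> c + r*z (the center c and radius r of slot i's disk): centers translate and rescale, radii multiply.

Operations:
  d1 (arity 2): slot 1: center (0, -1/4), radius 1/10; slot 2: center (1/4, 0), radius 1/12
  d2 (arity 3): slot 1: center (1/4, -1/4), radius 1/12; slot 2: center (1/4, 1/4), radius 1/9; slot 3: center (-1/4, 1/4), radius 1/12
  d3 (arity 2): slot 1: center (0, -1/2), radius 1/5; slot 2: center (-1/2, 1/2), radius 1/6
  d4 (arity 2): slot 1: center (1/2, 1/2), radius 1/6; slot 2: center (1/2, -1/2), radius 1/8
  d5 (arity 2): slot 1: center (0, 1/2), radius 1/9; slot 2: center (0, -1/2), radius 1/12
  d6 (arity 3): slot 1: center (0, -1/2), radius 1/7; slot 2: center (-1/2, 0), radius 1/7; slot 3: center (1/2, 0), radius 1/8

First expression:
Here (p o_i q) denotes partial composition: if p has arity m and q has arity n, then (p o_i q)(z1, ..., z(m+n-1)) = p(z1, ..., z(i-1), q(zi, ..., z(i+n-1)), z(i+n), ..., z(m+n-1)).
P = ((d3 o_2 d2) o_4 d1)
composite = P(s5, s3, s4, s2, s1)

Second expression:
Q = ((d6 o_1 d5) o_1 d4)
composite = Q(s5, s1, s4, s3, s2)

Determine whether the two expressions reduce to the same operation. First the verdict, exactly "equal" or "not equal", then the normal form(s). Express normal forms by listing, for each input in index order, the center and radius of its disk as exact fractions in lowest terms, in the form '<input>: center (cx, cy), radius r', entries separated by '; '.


not equal: they reduce to s1: center (-155/288, 13/24), radius 1/864; s2: center (-13/24, 155/288), radius 1/720; s3: center (-11/24, 11/24), radius 1/72; s4: center (-11/24, 13/24), radius 1/54; s5: center (0, -1/2), radius 1/5 and s1: center (1/126, -55/126), radius 1/504; s2: center (1/2, 0), radius 1/8; s3: center (-1/2, 0), radius 1/7; s4: center (0, -4/7), radius 1/84; s5: center (1/126, -53/126), radius 1/378

In normal form, the first expression is s1: center (-155/288, 13/24), radius 1/864; s2: center (-13/24, 155/288), radius 1/720; s3: center (-11/24, 11/24), radius 1/72; s4: center (-11/24, 13/24), radius 1/54; s5: center (0, -1/2), radius 1/5
In normal form, the second expression is s1: center (1/126, -55/126), radius 1/504; s2: center (1/2, 0), radius 1/8; s3: center (-1/2, 0), radius 1/7; s4: center (0, -4/7), radius 1/84; s5: center (1/126, -53/126), radius 1/378
The normal forms differ: not equal.


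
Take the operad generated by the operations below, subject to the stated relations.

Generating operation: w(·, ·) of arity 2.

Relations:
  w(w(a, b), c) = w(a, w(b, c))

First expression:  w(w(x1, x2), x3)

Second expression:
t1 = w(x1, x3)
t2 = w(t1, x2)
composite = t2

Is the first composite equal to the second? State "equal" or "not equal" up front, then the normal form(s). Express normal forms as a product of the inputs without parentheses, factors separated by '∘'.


not equal; the first gives x1 ∘ x2 ∘ x3 and the second x1 ∘ x3 ∘ x2

Reducing the first expression gives x1 ∘ x2 ∘ x3
Reducing the second expression gives x1 ∘ x3 ∘ x2
No match — not equal.


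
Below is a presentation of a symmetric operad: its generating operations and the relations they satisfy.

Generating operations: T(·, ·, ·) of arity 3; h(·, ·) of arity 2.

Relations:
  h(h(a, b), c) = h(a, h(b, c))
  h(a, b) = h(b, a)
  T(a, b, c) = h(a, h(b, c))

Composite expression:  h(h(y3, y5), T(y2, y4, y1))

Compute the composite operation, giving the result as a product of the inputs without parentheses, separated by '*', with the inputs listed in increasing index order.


y1 * y2 * y3 * y4 * y5

Key point: h commutes, so take the y-inputs in any fixed order.
h(y3, y5) unparenthesizes to y3 * y5
T(y2, y4, y1) unparenthesizes to y2 * y4 * y1
h(h(y3, y5), T(y2, y4, y1)) unparenthesizes to y3 * y5 * y2 * y4 * y1
commutativity sorts the factors: y1 * y2 * y3 * y4 * y5


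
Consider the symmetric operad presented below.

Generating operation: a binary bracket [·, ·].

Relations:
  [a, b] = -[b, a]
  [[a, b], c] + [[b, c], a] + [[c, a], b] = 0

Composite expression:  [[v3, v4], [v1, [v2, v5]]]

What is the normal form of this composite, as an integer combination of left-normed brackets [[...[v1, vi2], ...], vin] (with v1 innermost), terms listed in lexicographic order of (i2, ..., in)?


-[[[[v1, v2], v5], v3], v4] + [[[[v1, v2], v5], v4], v3] + [[[[v1, v5], v2], v3], v4] - [[[[v1, v5], v2], v4], v3]

In the tensor algebra, words opening v1 carry the v1-anchored form.
Composite bracket: [[v3, v4], [v1, [v2, v5]]]
Applying ab - ba throughout gives 16 signed words (2^4 = 16).
The v1-initial words carry the normal form:
  sign of v1v2v5v3v4 is -1, so it contributes -[[[[v1, v2], v5], v3], v4]
  sign of v1v2v5v4v3 is +1, so it contributes +[[[[v1, v2], v5], v4], v3]
  sign of v1v5v2v3v4 is +1, so it contributes +[[[[v1, v5], v2], v3], v4]
  sign of v1v5v2v4v3 is -1, so it contributes -[[[[v1, v5], v2], v4], v3]


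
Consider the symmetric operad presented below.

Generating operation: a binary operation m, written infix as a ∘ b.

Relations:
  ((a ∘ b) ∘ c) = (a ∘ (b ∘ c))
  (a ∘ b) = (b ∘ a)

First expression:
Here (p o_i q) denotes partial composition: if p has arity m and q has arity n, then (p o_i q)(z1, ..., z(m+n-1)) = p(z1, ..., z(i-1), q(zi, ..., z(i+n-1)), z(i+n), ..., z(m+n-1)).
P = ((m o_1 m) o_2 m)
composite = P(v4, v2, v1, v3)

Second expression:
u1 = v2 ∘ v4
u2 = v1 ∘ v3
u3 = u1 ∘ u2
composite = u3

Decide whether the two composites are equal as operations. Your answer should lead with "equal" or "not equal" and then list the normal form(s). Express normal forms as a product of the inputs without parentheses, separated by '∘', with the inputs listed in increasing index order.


Reducing the first expression gives v1 ∘ v2 ∘ v3 ∘ v4
Reducing the second expression gives v1 ∘ v2 ∘ v3 ∘ v4
The forms coincide; equal.

equal — both sides give v1 ∘ v2 ∘ v3 ∘ v4


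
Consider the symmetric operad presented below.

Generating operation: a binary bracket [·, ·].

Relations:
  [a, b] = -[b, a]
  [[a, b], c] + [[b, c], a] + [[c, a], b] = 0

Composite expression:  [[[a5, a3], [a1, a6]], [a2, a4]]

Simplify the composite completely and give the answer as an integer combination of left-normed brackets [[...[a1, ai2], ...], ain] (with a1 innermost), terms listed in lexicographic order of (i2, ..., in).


[[[[[a1, a6], a3], a5], a2], a4] - [[[[[a1, a6], a3], a5], a4], a2] - [[[[[a1, a6], a5], a3], a2], a4] + [[[[[a1, a6], a5], a3], a4], a2]


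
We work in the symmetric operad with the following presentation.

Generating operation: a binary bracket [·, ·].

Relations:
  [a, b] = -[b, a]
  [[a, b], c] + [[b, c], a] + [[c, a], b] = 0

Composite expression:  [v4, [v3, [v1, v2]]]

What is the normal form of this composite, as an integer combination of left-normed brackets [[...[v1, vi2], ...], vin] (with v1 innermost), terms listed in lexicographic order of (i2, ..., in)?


[[[v1, v2], v3], v4]

A multilinear Lie element is pinned by v1-initial words (v1 innermost).
Composite bracket: [v4, [v3, [v1, v2]]]
Under [a, b] = ab - ba we get 8 signed associative words (2^3 = 8).
Words beginning with v1 determine it all:
  v1v2v3v4 appears with sign +1, giving the term +[[[v1, v2], v3], v4]


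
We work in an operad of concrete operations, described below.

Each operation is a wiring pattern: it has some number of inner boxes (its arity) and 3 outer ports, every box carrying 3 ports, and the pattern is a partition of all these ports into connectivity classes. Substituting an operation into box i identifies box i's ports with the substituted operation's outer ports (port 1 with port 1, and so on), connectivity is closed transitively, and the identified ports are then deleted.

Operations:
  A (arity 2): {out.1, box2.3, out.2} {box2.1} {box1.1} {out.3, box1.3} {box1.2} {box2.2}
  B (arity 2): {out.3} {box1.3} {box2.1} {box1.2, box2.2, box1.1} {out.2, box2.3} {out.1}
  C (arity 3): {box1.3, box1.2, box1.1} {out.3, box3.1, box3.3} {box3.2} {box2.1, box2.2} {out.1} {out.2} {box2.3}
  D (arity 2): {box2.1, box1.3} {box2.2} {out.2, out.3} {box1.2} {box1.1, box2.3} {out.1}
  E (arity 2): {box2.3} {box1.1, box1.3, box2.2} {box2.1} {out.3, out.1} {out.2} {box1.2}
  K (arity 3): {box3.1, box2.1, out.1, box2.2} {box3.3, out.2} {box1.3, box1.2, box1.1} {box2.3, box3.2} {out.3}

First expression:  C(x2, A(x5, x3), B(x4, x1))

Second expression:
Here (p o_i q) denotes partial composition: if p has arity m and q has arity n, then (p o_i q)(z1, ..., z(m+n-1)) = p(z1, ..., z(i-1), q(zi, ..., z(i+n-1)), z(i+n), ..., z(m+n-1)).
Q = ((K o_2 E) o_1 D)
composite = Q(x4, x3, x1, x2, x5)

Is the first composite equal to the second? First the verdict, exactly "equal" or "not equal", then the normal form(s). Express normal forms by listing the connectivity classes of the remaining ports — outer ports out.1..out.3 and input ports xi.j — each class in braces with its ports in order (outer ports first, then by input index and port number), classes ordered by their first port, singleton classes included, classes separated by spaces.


Reducing the first expression gives {out.1} {out.2} {out.3} {x1.1} {x1.2, x4.1, x4.2} {x1.3} {x2.1, x2.2, x2.3} {x3.1} {x3.2} {x3.3} {x4.3} {x5.1} {x5.2} {x5.3}
Reducing the second expression gives {out.1, x5.1, x5.2} {out.2, x5.3} {out.3} {x1.1, x1.3, x2.2} {x1.2} {x2.1} {x2.3} {x3.1, x4.3} {x3.2} {x3.3, x4.1} {x4.2}
The normal forms differ: not equal.

not equal: they reduce to {out.1} {out.2} {out.3} {x1.1} {x1.2, x4.1, x4.2} {x1.3} {x2.1, x2.2, x2.3} {x3.1} {x3.2} {x3.3} {x4.3} {x5.1} {x5.2} {x5.3} and {out.1, x5.1, x5.2} {out.2, x5.3} {out.3} {x1.1, x1.3, x2.2} {x1.2} {x2.1} {x2.3} {x3.1, x4.3} {x3.2} {x3.3, x4.1} {x4.2}


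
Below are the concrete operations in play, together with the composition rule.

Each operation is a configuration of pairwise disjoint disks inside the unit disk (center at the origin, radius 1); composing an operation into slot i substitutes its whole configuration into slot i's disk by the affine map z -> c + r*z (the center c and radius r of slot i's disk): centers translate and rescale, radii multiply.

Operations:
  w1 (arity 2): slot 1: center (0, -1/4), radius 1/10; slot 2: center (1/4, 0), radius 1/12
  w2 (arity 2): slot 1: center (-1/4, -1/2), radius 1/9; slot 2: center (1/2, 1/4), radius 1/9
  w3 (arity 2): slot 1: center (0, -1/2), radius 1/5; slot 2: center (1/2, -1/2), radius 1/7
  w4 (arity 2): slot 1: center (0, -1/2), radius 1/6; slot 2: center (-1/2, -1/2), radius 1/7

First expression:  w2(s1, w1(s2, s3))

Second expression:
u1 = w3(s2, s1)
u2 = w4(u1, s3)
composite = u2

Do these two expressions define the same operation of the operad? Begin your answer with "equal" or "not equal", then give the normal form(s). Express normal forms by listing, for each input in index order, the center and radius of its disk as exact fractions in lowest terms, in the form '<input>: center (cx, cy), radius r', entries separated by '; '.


not equal: they reduce to s1: center (-1/4, -1/2), radius 1/9; s2: center (1/2, 2/9), radius 1/90; s3: center (19/36, 1/4), radius 1/108 and s1: center (1/12, -7/12), radius 1/42; s2: center (0, -7/12), radius 1/30; s3: center (-1/2, -1/2), radius 1/7

The first expression, normalized: s1: center (-1/4, -1/2), radius 1/9; s2: center (1/2, 2/9), radius 1/90; s3: center (19/36, 1/4), radius 1/108
The second expression, normalized: s1: center (1/12, -7/12), radius 1/42; s2: center (0, -7/12), radius 1/30; s3: center (-1/2, -1/2), radius 1/7
No match — not equal.


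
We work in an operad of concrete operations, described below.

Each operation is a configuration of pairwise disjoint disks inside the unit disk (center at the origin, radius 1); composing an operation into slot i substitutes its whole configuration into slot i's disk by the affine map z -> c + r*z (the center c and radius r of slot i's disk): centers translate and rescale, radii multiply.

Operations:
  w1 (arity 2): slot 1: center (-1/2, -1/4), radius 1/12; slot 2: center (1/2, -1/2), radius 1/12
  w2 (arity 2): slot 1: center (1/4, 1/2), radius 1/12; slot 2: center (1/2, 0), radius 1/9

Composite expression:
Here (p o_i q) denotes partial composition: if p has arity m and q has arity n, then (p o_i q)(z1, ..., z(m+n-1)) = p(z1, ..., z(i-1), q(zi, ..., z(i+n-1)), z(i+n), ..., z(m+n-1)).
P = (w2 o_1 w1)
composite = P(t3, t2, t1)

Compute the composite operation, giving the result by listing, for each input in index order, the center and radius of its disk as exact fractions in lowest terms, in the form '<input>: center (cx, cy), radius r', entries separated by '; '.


Follow each t-input down from w2: c' goes to c + r*c', radius to r*r'.
for t3, the 2-step affine chain lands on center (5/24, 23/48), radius 1/144
for t2, the 2-step affine chain lands on center (7/24, 11/24), radius 1/144
for t1, the 1-step affine chain lands on center (1/2, 0), radius 1/9

t1: center (1/2, 0), radius 1/9; t2: center (7/24, 11/24), radius 1/144; t3: center (5/24, 23/48), radius 1/144


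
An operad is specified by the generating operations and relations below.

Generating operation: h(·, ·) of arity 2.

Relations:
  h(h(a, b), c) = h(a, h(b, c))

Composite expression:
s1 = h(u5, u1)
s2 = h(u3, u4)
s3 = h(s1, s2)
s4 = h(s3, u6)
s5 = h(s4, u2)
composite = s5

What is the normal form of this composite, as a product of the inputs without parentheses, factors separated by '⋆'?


u5 ⋆ u1 ⋆ u3 ⋆ u4 ⋆ u6 ⋆ u2


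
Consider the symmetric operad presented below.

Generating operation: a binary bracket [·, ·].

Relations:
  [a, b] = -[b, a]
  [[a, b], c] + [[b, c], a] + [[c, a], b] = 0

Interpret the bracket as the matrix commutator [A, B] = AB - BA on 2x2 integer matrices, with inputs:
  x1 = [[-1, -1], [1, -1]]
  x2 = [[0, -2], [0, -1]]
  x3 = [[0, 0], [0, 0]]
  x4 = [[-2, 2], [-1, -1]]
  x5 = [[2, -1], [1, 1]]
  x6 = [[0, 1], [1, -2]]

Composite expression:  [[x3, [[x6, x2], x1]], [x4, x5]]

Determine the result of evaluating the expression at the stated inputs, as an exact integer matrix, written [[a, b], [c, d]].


[[0, 0], [0, 0]]

[x6, x2] = [[2, -5], [1, -2]]
[[x6, x2], x1] = [[-4, -4], [-4, 4]]
[x3, [[x6, x2], x1]] = [[0, 0], [0, 0]]
[x4, x5] = [[1, -1], [0, -1]]
[[x3, [[x6, x2], x1]], [x4, x5]] = [[0, 0], [0, 0]]


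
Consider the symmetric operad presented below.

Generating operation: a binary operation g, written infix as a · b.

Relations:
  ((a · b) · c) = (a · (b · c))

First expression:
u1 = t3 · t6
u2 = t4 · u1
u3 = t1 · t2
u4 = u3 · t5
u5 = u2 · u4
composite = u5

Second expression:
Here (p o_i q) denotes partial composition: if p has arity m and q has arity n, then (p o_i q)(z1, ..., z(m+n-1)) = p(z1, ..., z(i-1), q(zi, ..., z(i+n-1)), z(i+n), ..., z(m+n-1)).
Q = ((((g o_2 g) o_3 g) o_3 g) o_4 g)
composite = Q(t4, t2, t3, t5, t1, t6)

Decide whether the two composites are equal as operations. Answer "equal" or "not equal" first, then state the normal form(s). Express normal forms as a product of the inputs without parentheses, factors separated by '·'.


not equal; first: t4 · t3 · t6 · t1 · t2 · t5; second: t4 · t2 · t3 · t5 · t1 · t6

Normal form of the first expression: t4 · t3 · t6 · t1 · t2 · t5
Normal form of the second expression: t4 · t2 · t3 · t5 · t1 · t6
Distinct normal forms: not equal.


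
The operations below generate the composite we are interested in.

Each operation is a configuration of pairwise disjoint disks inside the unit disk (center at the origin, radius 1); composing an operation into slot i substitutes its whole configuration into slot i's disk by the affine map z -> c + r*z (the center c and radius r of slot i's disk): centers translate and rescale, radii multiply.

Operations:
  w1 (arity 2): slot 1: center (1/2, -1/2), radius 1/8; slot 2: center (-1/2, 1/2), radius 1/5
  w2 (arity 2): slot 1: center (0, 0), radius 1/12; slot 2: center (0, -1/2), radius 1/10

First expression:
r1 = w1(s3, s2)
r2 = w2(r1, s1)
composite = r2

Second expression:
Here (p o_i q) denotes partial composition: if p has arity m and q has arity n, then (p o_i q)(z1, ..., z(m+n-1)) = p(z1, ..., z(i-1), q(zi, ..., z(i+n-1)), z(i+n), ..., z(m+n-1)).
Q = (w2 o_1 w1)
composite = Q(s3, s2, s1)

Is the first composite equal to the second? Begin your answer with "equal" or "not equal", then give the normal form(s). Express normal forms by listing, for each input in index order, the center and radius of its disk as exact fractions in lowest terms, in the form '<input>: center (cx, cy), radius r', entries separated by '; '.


equal; the common form is s1: center (0, -1/2), radius 1/10; s2: center (-1/24, 1/24), radius 1/60; s3: center (1/24, -1/24), radius 1/96

The first expression reduces to s1: center (0, -1/2), radius 1/10; s2: center (-1/24, 1/24), radius 1/60; s3: center (1/24, -1/24), radius 1/96
The second expression reduces to s1: center (0, -1/2), radius 1/10; s2: center (-1/24, 1/24), radius 1/60; s3: center (1/24, -1/24), radius 1/96
The normal forms match — equal.


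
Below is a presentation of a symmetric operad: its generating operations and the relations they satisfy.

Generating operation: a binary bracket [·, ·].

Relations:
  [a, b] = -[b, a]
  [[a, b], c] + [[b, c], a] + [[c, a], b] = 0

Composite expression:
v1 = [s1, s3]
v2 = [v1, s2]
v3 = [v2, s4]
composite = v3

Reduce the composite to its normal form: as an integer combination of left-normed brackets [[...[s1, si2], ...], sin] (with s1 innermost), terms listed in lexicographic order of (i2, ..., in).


[[[s1, s3], s2], s4]

Skip Jacobi rewriting: expand, keep s1-initial words, read off terms.
Composite bracket: [[[s1, s3], s2], s4]
Expanding via [a, b] = ab - ba: 8 signed words (2^3 = 8).
Coefficients come from the s1-initial words:
  the word s1s3s2s4 carries sign +1 and contributes +[[[s1, s3], s2], s4]


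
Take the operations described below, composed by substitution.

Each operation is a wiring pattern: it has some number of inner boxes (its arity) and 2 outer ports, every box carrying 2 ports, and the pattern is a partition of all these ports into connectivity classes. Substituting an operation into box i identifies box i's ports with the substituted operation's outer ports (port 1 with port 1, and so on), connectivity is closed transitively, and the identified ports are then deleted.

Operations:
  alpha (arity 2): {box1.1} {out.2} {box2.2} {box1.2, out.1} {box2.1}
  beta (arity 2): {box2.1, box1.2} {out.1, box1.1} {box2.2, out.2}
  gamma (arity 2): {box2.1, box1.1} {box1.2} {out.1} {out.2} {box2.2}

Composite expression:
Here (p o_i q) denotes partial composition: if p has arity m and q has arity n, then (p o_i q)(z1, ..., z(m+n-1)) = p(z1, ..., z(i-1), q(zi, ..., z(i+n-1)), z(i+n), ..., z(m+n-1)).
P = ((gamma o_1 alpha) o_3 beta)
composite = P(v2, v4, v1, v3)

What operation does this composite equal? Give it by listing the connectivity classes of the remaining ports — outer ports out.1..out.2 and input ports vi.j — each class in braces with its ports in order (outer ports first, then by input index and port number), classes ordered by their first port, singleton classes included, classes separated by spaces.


{out.1} {out.2} {v1.1, v2.2} {v1.2, v3.1} {v2.1} {v3.2} {v4.1} {v4.2}

Reachability decides: close wires over gamma-identified ports.
alpha over (v2, v4) gives {out.1, v2.2} {out.2} {v2.1} {v4.1} {v4.2}, out.j being that stage's outer ports
beta over (v1, v3) gives {out.1, v1.1} {out.2, v3.2} {v1.2, v3.1}, out.j being that stage's outer ports
gamma over (v2, v4, v1, v3) gives {out.1} {out.2} {v1.1, v2.2} {v1.2, v3.1} {v2.1} {v3.2} {v4.1} {v4.2}, out.j being that stage's outer ports


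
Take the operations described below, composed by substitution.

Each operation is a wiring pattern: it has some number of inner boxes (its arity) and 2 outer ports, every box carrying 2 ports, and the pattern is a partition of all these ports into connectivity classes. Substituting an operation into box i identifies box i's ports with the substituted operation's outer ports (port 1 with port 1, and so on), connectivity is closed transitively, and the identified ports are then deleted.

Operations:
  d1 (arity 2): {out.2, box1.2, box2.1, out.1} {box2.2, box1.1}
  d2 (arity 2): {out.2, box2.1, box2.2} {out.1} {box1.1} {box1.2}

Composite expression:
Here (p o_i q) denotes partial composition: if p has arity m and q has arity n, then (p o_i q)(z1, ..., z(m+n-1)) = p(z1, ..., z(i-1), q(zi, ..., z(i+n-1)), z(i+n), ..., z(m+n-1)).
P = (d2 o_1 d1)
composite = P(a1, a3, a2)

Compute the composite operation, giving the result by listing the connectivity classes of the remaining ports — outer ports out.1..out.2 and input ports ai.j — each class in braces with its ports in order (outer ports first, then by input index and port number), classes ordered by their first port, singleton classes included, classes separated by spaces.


{out.1} {out.2, a2.1, a2.2} {a1.1, a3.2} {a1.2, a3.1}

Reachability decides: close wires over d2-identified ports.
stage d1: inputs (a1, a3), connectivity {out.1, out.2, a1.2, a3.1} {a1.1, a3.2}, out.j its boundary
stage d2: inputs (a1, a3, a2), connectivity {out.1} {out.2, a2.1, a2.2} {a1.1, a3.2} {a1.2, a3.1}, out.j its boundary
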